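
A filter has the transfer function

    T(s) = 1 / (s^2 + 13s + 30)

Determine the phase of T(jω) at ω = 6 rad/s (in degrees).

∠T(j6) ≈ -94.40°

At s = j6: numerator = 1, denominator = -6 + j78.
∠T = ∠num − ∠den = 0° − (94.399°) = -94.40°.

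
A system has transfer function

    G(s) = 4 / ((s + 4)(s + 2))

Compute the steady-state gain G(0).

G(0) = 1/2 ≈ 0.5000

Set s = 0: G(0) = (4) / (8) = 1/2.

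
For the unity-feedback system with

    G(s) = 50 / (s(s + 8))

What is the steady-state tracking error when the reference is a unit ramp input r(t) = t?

e_ss = 0.1600

G(s) has one pole at the origin.
This is a Type 1 system. Kv = lim_{s→0} s·G(s) = 50/8 = 25/4.
e_ss = 1/Kv = 1/(25/4) = 4/25 ≈ 0.1600.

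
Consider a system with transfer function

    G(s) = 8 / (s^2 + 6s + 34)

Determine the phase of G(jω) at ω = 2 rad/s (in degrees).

At s = j2: numerator = 8, denominator = 30 + j12.
∠G = ∠num − ∠den = 0° − (21.801°) = -21.80°.

∠G(j2) ≈ -21.80°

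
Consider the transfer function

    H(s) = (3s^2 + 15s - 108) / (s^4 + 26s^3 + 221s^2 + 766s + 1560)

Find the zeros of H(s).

Set the numerator to zero: 3s^2 + 15s - 108 = 0, i.e. 3·(s^2 + 5s - 36) = 0.
Factoring: (s + 9)(s - 4) = 0.

s = -9, 4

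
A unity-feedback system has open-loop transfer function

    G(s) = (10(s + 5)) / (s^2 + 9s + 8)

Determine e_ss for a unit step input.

e_ss = 0.1379

G(s) has no poles at the origin.
This is a Type 0 system. Kp = lim_{s→0} G(s) = 50/8 = 25/4.
e_ss = 1/(1 + Kp) = 1/(1 + 25/4) = 4/29 ≈ 0.1379.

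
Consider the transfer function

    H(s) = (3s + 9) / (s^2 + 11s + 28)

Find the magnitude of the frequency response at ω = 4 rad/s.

Substitute s = j4: numerator = 9 + j12, denominator = 12 + j44.
|H(j4)| = |9 + j12| / |12 + j44| = 15 / 45.607 ≈ 0.3289.

|H(j4)| ≈ 0.3289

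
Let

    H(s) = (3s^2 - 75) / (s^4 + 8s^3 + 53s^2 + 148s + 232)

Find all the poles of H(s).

s = -2 + 2j, -2 - 2j, -2 + 5j, -2 - 5j

The poles are the roots of the denominator s^4 + 8s^3 + 53s^2 + 148s + 232 = 0.
No real roots exist; factor into two real quadratics: (s^2 + 4s + 8)(s^2 + 4s + 29) = 0.
Each quadratic gives a conjugate pair via the quadratic formula.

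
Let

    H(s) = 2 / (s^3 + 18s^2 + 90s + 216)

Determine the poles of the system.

s = -12, -3 + 3j, -3 - 3j

The poles are the roots of the denominator s^3 + 18s^2 + 90s + 216 = 0.
Trying s = -12: the polynomial evaluates to 0, so (s + 12) is a factor.
Dividing out leaves s^2 + 6s + 18 = 0.
The quadratic formula then gives s = -3 ± 3j.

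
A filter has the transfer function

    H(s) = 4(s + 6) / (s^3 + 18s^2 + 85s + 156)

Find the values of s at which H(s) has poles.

s = -3 ± 2j, -12

The poles are the roots of the denominator s^3 + 18s^2 + 85s + 156 = 0.
Trying s = -12: the polynomial evaluates to 0, so (s + 12) is a factor.
Dividing out leaves s^2 + 6s + 13 = 0.
The quadratic formula then gives s = -3 ± 2j.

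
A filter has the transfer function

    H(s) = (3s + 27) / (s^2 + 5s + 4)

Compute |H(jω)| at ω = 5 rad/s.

|H(j5)| ≈ 0.9460

Substitute s = j5: numerator = 27 + j15, denominator = -21 + j25.
|H(j5)| = |27 + j15| / |-21 + j25| = 30.887 / 32.650 ≈ 0.9460.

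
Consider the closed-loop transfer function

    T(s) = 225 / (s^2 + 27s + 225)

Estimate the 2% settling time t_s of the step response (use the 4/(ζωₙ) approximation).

t_s ≈ 0.2963 s

Comparing s^2 + 27s + 225 to s^2 + 2ζωₙs + ωₙ²: ωₙ = 15 rad/s and ζ = 27/(2·15) = 0.9.
ζωₙ = 27/2 = 13.5, so t_s ≈ 4/(ζωₙ) = 4/13.5 ≈ 0.2963 s.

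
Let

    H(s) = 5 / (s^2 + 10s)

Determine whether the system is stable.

The denominator s^2 + 10s factors as s(s + 10), giving poles at s = 0, -10.
Since the simple pole(s) at s = 0 lie on the jω-axis with none in the right half-plane, the system is marginally stable.

marginally stable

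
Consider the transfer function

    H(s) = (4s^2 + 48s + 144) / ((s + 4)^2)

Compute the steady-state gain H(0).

Set s = 0: H(0) = (144) / (16) = 9.

H(0) = 9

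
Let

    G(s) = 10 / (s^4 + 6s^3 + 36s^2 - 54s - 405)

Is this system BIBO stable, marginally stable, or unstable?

unstable

The denominator s^4 + 6s^3 + 36s^2 - 54s - 405 factors as (s + 3)(s^2 + 6s + 45)(s - 3), giving poles at s = -3, -3 ± 6j, 3.
Since the pole(s) at s = 3 lie in the right half-plane, the system is unstable.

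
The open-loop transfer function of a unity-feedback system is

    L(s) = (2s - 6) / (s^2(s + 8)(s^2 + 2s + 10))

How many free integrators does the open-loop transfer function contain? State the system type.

Type 2

The denominator has 2 factors of s at the origin (free integrators), so this is a Type 2 system.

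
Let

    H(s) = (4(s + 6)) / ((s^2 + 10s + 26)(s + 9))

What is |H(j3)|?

|H(j3)| ≈ 0.08203

Substitute s = j3: numerator = 24 + j12, denominator = 63 + j321.
|H(j3)| = |24 + j12| / |63 + j321| = 26.833 / 327.12 ≈ 0.08203.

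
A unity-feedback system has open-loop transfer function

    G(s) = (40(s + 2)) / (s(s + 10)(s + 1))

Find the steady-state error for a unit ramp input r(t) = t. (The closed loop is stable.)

e_ss = 0.1250

G(s) has one pole at the origin.
This is a Type 1 system. Kv = lim_{s→0} s·G(s) = 80/10 = 8.
e_ss = 1/Kv = 1/(8) = 1/8 ≈ 0.1250.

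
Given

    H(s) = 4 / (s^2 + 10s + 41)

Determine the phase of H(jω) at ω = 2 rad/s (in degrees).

At s = j2: numerator = 4, denominator = 37 + j20.
∠H = ∠num − ∠den = 0° − (28.393°) = -28.39°.

∠H(j2) ≈ -28.39°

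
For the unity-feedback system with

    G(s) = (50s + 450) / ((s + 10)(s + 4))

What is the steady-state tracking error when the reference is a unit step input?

G(s) has no poles at the origin.
This is a Type 0 system. Kp = lim_{s→0} G(s) = 450/40 = 45/4.
e_ss = 1/(1 + Kp) = 1/(1 + 45/4) = 4/49 ≈ 0.08163.

e_ss = 0.08163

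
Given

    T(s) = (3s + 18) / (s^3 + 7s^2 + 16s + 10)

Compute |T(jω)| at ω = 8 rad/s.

Substitute s = j8: numerator = 18 + j24, denominator = -438 - j384.
|T(j8)| = |18 + j24| / |-438 - j384| = 30 / 582.49 ≈ 0.05150.

|T(j8)| ≈ 0.05150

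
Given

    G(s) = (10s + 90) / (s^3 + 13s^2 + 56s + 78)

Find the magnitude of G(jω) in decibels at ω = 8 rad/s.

|G(j8)|_dB ≈ -16.0 dB

Substitute s = j8: numerator = 90 + j80, denominator = -754 - j64.
|G(j8)| = |90 + j80| / |-754 - j64| = 120.42 / 756.71 ≈ 0.1591.
In decibels: 20·log₁₀(0.1591) ≈ -16.0 dB.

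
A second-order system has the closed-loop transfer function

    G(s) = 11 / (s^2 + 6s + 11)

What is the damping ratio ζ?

Compare the denominator to the standard form s^2 + 2ζωₙs + ωₙ².
ωₙ² = 11, so ωₙ = √11 ≈ 3.317 rad/s.
2ζωₙ = 6, so ζ = 6/(2·√11) ≈ 0.9045.

ζ ≈ 0.9045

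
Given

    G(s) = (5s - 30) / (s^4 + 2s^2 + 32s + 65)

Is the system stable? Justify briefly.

unstable

The denominator s^4 + 2s^2 + 32s + 65 factors as (s^2 + 4s + 5)(s^2 - 4s + 13), giving poles at s = -2 + j, -2 - j, 2 + 3j, 2 - 3j.
Since the pole(s) at s = 2 + 3j, 2 - 3j lie in the right half-plane, the system is unstable.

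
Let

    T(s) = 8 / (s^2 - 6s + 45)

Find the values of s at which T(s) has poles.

s = 3 ± 6j

The poles are the roots of the denominator s^2 - 6s + 45 = 0.
Using the quadratic formula: s = (6 ± √(-144))/2 = 3 ± 6j.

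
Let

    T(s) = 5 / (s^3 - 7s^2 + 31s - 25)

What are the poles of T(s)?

The poles are the roots of the denominator s^3 - 7s^2 + 31s - 25 = 0.
Trying s = 1: the polynomial evaluates to 0, so (s - 1) is a factor.
Dividing out leaves s^2 - 6s + 25 = 0.
The quadratic formula then gives s = 3 ± 4j.

s = 3 ± 4j, 1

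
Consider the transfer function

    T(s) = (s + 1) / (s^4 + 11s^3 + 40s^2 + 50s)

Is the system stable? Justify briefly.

The denominator s^4 + 11s^3 + 40s^2 + 50s factors as s(s^2 + 6s + 10)(s + 5), giving poles at s = 0, -3 + j, -3 - j, -5.
Since the simple pole(s) at s = 0 lie on the jω-axis with none in the right half-plane, the system is marginally stable.

marginally stable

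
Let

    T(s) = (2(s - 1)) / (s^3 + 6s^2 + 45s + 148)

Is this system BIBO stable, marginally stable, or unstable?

stable

The denominator s^3 + 6s^2 + 45s + 148 factors as (s + 4)(s^2 + 2s + 37), giving poles at s = -4, -1 ± 6j.
Since all poles lie strictly in the left half-plane, the system is stable.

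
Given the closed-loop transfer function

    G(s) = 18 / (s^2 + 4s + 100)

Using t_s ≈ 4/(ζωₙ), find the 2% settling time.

t_s ≈ 2 s

Comparing s^2 + 4s + 100 to s^2 + 2ζωₙs + ωₙ²: ωₙ = 10 rad/s and ζ = 4/(2·10) = 0.2.
ζωₙ = 4/2 = 2, so t_s ≈ 4/(ζωₙ) = 4/2 = 2 s.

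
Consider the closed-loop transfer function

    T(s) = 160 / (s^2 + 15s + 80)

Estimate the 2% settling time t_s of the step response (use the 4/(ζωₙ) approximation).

Comparing s^2 + 15s + 80 to s^2 + 2ζωₙs + ωₙ²: ωₙ = √80 ≈ 8.944 rad/s and ζ = 15/(2·√80) ≈ 0.8385.
ζωₙ = 15/2 = 7.5, so t_s ≈ 4/(ζωₙ) = 4/7.5 ≈ 0.5333 s.

t_s ≈ 0.5333 s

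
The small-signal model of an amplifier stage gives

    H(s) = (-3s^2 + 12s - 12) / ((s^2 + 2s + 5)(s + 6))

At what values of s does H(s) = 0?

s = 2, 2

Set the numerator to zero: -3s^2 + 12s - 12 = 0, i.e. -3·(s^2 - 4s + 4) = 0.
Factoring: (s - 2)^2 = 0.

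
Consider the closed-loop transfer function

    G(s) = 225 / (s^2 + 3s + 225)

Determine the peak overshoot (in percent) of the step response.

%OS ≈ 72.9%

Comparing s^2 + 3s + 225 to s^2 + 2ζωₙs + ωₙ²: ωₙ = 15 rad/s and ζ = 3/(2·15) = 0.1.
%OS = 100·exp(−πζ/√(1−ζ²)) = 100·exp(−π·0.1/√(1−0.1²)) ≈ 72.9%.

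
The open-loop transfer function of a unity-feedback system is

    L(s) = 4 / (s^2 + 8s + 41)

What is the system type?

The denominator has no factor of s at the origin — no free integrator — so this is a Type 0 system.

Type 0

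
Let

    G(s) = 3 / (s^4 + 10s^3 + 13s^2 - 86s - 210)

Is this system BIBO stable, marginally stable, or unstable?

unstable

The denominator s^4 + 10s^3 + 13s^2 - 86s - 210 factors as (s - 3)(s^2 + 6s + 10)(s + 7), giving poles at s = 3, -3 + j, -3 - j, -7.
Since the pole(s) at s = 3 lie in the right half-plane, the system is unstable.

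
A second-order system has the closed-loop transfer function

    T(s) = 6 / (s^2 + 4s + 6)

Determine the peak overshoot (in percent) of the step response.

%OS ≈ 1.18%

Comparing s^2 + 4s + 6 to s^2 + 2ζωₙs + ωₙ²: ωₙ = √6 ≈ 2.449 rad/s and ζ = 4/(2·√6) ≈ 0.8165.
%OS = 100·exp(−πζ/√(1−ζ²)) = 100·exp(−π·0.8165/√(1−0.8165²)) ≈ 1.18%.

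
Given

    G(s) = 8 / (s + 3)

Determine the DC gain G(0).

At s = 0 each factor (s + a) contributes a and each (s^2 + bs + c) contributes c.
G(0) = 8·1 / ((3)) = 8/3 = 8/3.

G(0) = 8/3 ≈ 2.667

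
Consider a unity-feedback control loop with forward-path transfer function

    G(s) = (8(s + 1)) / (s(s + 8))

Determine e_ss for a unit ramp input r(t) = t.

G(s) has one pole at the origin.
This is a Type 1 system. Kv = lim_{s→0} s·G(s) = 8/8 = 1.
e_ss = 1/Kv = 1/(1) = 1.

e_ss = 1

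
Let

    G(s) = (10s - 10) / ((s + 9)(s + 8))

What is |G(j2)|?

Substitute s = j2: numerator = -10 + j20, denominator = 68 + j34.
|G(j2)| = |-10 + j20| / |68 + j34| = 22.361 / 76.026 ≈ 0.2941.

|G(j2)| ≈ 0.2941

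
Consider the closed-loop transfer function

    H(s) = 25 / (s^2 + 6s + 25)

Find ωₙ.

Compare the denominator to the standard form s^2 + 2ζωₙs + ωₙ².
ωₙ² = 25, so ωₙ = 5 rad/s.

ωₙ = 5 rad/s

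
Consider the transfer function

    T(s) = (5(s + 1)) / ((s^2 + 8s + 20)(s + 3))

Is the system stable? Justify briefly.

stable

The poles can be read from the denominator factors: s = -4 + 2j, -4 - 2j, -3.
Since all poles lie strictly in the left half-plane, the system is stable.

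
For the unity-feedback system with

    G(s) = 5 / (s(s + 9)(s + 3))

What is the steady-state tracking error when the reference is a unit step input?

e_ss = 0

G(s) has one pole at the origin.
This is a Type 1 system; for a step input the steady-state error is zero.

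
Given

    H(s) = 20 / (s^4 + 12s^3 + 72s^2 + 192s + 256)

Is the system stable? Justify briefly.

stable

The denominator s^4 + 12s^3 + 72s^2 + 192s + 256 factors as (s^2 + 4s + 8)(s^2 + 8s + 32), giving poles at s = -2 ± 2j, -4 ± 4j.
Since all poles lie strictly in the left half-plane, the system is stable.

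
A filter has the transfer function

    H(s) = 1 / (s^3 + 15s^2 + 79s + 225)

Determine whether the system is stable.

The denominator s^3 + 15s^2 + 79s + 225 factors as (s^2 + 6s + 25)(s + 9), giving poles at s = -3 ± 4j, -9.
Since all poles lie strictly in the left half-plane, the system is stable.

stable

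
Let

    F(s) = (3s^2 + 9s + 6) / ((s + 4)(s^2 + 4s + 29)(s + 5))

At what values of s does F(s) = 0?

Set the numerator to zero: 3s^2 + 9s + 6 = 0, i.e. 3·(s^2 + 3s + 2) = 0.
Factoring: (s + 2)(s + 1) = 0.

s = -2, -1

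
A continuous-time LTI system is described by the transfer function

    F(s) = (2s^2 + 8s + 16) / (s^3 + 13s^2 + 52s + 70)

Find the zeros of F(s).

Set the numerator to zero: 2s^2 + 8s + 16 = 0, i.e. 2·(s^2 + 4s + 8) = 0.
Factoring: (s^2 + 4s + 8) = 0.

s = -2 + 2j, -2 - 2j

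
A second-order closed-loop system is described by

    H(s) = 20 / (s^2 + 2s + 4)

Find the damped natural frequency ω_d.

Comparing s^2 + 2s + 4 to s^2 + 2ζωₙs + ωₙ²: ωₙ = 2 rad/s and ζ = 2/(2·2) = 0.5.
ζωₙ = 2/2 = 1, so ω_d = ωₙ√(1−ζ²) = √(ωₙ² − (ζωₙ)²) = √(4 − 1²) = √3 ≈ 1.732 rad/s.

ω_d ≈ 1.732 rad/s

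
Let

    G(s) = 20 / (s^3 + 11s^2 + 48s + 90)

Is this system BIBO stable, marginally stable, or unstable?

The denominator s^3 + 11s^2 + 48s + 90 factors as (s + 5)(s^2 + 6s + 18), giving poles at s = -5, -3 + 3j, -3 - 3j.
Since all poles lie strictly in the left half-plane, the system is stable.

stable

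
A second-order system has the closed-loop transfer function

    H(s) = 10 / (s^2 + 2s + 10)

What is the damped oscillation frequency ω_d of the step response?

ω_d = 3 rad/s

Comparing s^2 + 2s + 10 to s^2 + 2ζωₙs + ωₙ²: ωₙ = √10 ≈ 3.162 rad/s and ζ = 2/(2·√10) ≈ 0.3162.
ζωₙ = 2/2 = 1, so ω_d = ωₙ√(1−ζ²) = √(ωₙ² − (ζωₙ)²) = √(10 − 1²) = √9 = 3 rad/s.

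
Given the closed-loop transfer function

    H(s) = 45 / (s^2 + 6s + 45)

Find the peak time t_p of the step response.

Comparing s^2 + 6s + 45 to s^2 + 2ζωₙs + ωₙ²: ωₙ = √45 ≈ 6.708 rad/s and ζ = 6/(2·√45) ≈ 0.4472.
ζωₙ = 6/2 = 3, so ω_d = ωₙ√(1−ζ²) = √(ωₙ² − (ζωₙ)²) = √(45 − 3²) = √36 = 6 rad/s.
t_p = π/ω_d = π/6 ≈ 0.5236 s.

t_p ≈ 0.5236 s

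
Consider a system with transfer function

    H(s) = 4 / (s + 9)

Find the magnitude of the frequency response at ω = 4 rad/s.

|H(j4)| ≈ 0.4061

Substitute s = j4: numerator = 4, denominator = 9 + j4.
|H(j4)| = |4| / |9 + j4| = 4 / 9.8489 ≈ 0.4061.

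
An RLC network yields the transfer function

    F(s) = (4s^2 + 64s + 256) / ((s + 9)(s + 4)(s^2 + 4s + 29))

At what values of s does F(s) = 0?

s = -8, -8

Set the numerator to zero: 4s^2 + 64s + 256 = 0, i.e. 4·(s^2 + 16s + 64) = 0.
Factoring: (s + 8)^2 = 0.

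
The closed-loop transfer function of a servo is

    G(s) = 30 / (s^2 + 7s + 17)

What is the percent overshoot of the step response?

Comparing s^2 + 7s + 17 to s^2 + 2ζωₙs + ωₙ²: ωₙ = √17 ≈ 4.123 rad/s and ζ = 7/(2·√17) ≈ 0.8489.
%OS = 100·exp(−πζ/√(1−ζ²)) = 100·exp(−π·0.8489/√(1−0.8489²)) ≈ 0.644%.

%OS ≈ 0.644%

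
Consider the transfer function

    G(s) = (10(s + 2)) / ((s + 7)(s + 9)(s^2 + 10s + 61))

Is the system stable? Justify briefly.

The poles can be read from the denominator factors: s = -7, -9, -5 + 6j, -5 - 6j.
Since all poles lie strictly in the left half-plane, the system is stable.

stable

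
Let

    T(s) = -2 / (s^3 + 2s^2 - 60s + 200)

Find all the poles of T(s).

The poles are the roots of the denominator s^3 + 2s^2 - 60s + 200 = 0.
Trying s = -10: the polynomial evaluates to 0, so (s + 10) is a factor.
Dividing out leaves s^2 - 8s + 20 = 0.
The quadratic formula then gives s = 4 ± 2j.

s = 4 ± 2j, -10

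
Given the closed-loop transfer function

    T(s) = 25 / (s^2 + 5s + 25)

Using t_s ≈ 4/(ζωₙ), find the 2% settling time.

t_s ≈ 1.600 s

Comparing s^2 + 5s + 25 to s^2 + 2ζωₙs + ωₙ²: ωₙ = 5 rad/s and ζ = 5/(2·5) = 0.5.
ζωₙ = 5/2 = 2.5, so t_s ≈ 4/(ζωₙ) = 4/2.5 = 1.600 s.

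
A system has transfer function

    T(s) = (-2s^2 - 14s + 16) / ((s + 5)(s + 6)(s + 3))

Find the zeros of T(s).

s = 1, -8

Set the numerator to zero: -2s^2 - 14s + 16 = 0, i.e. -2·(s^2 + 7s - 8) = 0.
Factoring: (s - 1)(s + 8) = 0.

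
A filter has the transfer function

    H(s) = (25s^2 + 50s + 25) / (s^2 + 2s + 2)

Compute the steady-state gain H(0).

Set s = 0: H(0) = (25) / (2) = 25/2.

H(0) = 25/2 ≈ 12.50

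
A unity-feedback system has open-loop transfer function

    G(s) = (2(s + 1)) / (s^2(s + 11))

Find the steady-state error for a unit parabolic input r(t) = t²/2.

e_ss = 5.500

G(s) has 2 poles at the origin.
This is a Type 2 system. Ka = lim_{s→0} s^2·G(s) = 2/11.
e_ss = 1/Ka = 1/(2/11) = 11/2 ≈ 5.500.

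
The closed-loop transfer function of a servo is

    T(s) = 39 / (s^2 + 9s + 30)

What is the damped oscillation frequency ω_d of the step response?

ω_d ≈ 3.122 rad/s

Comparing s^2 + 9s + 30 to s^2 + 2ζωₙs + ωₙ²: ωₙ = √30 ≈ 5.477 rad/s and ζ = 9/(2·√30) ≈ 0.8216.
ζωₙ = 9/2 = 4.5, so ω_d = ωₙ√(1−ζ²) = √(ωₙ² − (ζωₙ)²) = √(30 − 4.5²) = √9.75 ≈ 3.122 rad/s.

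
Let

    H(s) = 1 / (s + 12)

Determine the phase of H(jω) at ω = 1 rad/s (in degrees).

At s = j1: numerator = 1, denominator = 12 + j1.
∠H = ∠num − ∠den = 0° − (4.7636°) = -4.764°.

∠H(j1) ≈ -4.764°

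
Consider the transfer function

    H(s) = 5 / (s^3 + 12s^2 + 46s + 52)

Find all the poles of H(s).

s = -5 + j, -5 - j, -2

The poles are the roots of the denominator s^3 + 12s^2 + 46s + 52 = 0.
Trying s = -2: the polynomial evaluates to 0, so (s + 2) is a factor.
Dividing out leaves s^2 + 10s + 26 = 0.
The quadratic formula then gives s = -5 ± 1j.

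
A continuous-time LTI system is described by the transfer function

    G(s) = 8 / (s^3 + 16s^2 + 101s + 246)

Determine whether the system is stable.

stable

The denominator s^3 + 16s^2 + 101s + 246 factors as (s^2 + 10s + 41)(s + 6), giving poles at s = -5 + 4j, -5 - 4j, -6.
Since all poles lie strictly in the left half-plane, the system is stable.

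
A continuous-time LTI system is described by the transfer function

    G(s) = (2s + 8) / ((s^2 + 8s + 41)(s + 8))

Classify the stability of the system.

stable

The poles can be read from the denominator factors: s = -4 ± 5j, -8.
Since all poles lie strictly in the left half-plane, the system is stable.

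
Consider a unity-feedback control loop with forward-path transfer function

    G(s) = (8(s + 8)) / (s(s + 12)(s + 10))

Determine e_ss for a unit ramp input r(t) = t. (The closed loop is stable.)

e_ss = 1.875

G(s) has one pole at the origin.
This is a Type 1 system. Kv = lim_{s→0} s·G(s) = 64/120 = 8/15.
e_ss = 1/Kv = 1/(8/15) = 15/8 ≈ 1.875.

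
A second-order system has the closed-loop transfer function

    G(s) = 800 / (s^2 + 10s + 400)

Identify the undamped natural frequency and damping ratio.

ωₙ = 20 rad/s, ζ = 0.25

Compare the denominator to the standard form s^2 + 2ζωₙs + ωₙ².
ωₙ² = 400, so ωₙ = 20 rad/s.
2ζωₙ = 10, so ζ = 10/(2·20) = 0.25.
With ζ = 0.25 the response is underdamped.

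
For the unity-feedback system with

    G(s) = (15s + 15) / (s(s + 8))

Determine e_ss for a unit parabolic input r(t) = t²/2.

G(s) has one pole at the origin.
This is a Type 1 system; Ka = lim_{s→0} s^2·G(s) = 0, so the steady-state error for a parabola input is infinite.

e_ss = ∞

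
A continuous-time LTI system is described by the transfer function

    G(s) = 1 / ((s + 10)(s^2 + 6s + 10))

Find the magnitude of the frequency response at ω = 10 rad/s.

|G(j10)| ≈ 0.0006537

Substitute s = j10: numerator = 1, denominator = -1500 - j300.
|G(j10)| = |1| / |-1500 - j300| = 1 / 1529.7 ≈ 0.0006537.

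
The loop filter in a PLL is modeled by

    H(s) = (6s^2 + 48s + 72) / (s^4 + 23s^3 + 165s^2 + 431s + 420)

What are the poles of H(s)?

The poles are the roots of the denominator s^4 + 23s^3 + 165s^2 + 431s + 420 = 0.
Trying s = -12: the polynomial evaluates to 0, so (s + 12) is a factor.
Dividing out leaves s^3 + 11s^2 + 33s + 35 = 0.
This factors further as (s^2 + 4s + 5)(s + 7) = 0.

s = -2 + j, -2 - j, -12, -7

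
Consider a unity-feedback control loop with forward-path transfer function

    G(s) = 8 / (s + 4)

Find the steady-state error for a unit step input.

e_ss = 0.3333

G(s) has no poles at the origin.
This is a Type 0 system. Kp = lim_{s→0} G(s) = 8/4 = 2.
e_ss = 1/(1 + Kp) = 1/(1 + 2) = 1/3 ≈ 0.3333.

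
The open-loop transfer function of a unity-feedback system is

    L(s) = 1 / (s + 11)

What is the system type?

Type 0

The denominator has no factor of s at the origin — no free integrator — so this is a Type 0 system.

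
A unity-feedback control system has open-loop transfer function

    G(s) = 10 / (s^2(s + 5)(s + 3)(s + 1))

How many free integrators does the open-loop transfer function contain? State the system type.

Type 2

The denominator has 2 factors of s at the origin (free integrators), so this is a Type 2 system.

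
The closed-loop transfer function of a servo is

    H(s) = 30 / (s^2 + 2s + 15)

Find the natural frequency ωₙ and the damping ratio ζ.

ωₙ ≈ 3.873 rad/s, ζ ≈ 0.2582

Compare the denominator to the standard form s^2 + 2ζωₙs + ωₙ².
ωₙ² = 15, so ωₙ = √15 ≈ 3.873 rad/s.
2ζωₙ = 2, so ζ = 2/(2·√15) ≈ 0.2582.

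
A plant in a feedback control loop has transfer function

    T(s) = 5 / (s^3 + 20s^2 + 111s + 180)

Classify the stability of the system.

The denominator s^3 + 20s^2 + 111s + 180 factors as (s + 12)(s + 5)(s + 3), giving poles at s = -12, -5, -3.
Since all poles lie strictly in the left half-plane, the system is stable.

stable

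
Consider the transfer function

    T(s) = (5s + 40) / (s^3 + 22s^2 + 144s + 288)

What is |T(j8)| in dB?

Substitute s = j8: numerator = 40 + j40, denominator = -1120 + j640.
|T(j8)| = |40 + j40| / |-1120 + j640| = 56.569 / 1290.0 ≈ 0.04385.
In decibels: 20·log₁₀(0.04385) ≈ -27.2 dB.

|T(j8)|_dB ≈ -27.2 dB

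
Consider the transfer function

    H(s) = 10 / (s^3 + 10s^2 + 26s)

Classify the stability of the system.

The denominator s^3 + 10s^2 + 26s factors as s(s^2 + 10s + 26), giving poles at s = 0, -5 + j, -5 - j.
Since the simple pole(s) at s = 0 lie on the jω-axis with none in the right half-plane, the system is marginally stable.

marginally stable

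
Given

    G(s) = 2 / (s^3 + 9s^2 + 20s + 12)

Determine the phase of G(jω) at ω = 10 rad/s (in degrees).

At s = j10: numerator = 2, denominator = -888 - j800.
∠G = ∠num − ∠den = 0° − (-137.98°) = 138.0°.

∠G(j10) ≈ 138.0°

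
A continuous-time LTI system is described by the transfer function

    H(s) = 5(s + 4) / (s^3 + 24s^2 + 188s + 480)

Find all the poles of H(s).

The poles are the roots of the denominator s^3 + 24s^2 + 188s + 480 = 0.
Trying s = -10: the polynomial evaluates to 0, so (s + 10) is a factor.
Dividing out leaves s^2 + 14s + 48 = 0.
Factoring the quadratic: (s + 6)(s + 8) = 0.

s = -10, -6, -8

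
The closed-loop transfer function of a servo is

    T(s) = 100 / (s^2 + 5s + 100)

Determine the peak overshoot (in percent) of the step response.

Comparing s^2 + 5s + 100 to s^2 + 2ζωₙs + ωₙ²: ωₙ = 10 rad/s and ζ = 5/(2·10) = 0.25.
%OS = 100·exp(−πζ/√(1−ζ²)) = 100·exp(−π·0.25/√(1−0.25²)) ≈ 44.4%.

%OS ≈ 44.4%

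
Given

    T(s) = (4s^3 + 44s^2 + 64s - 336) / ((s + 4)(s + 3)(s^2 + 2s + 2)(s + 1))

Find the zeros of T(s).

s = 2, -7, -6

Set the numerator to zero: 4s^3 + 44s^2 + 64s - 336 = 0, i.e. 4·(s^3 + 11s^2 + 16s - 84) = 0.
Factoring: (s - 2)(s + 7)(s + 6) = 0.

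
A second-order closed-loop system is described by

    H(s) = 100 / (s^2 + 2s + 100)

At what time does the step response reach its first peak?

t_p ≈ 0.3157 s

Comparing s^2 + 2s + 100 to s^2 + 2ζωₙs + ωₙ²: ωₙ = 10 rad/s and ζ = 2/(2·10) = 0.1.
ζωₙ = 2/2 = 1, so ω_d = ωₙ√(1−ζ²) = √(ωₙ² − (ζωₙ)²) = √(100 − 1²) = √99 ≈ 9.950 rad/s.
t_p = π/ω_d = π/9.950 ≈ 0.3157 s.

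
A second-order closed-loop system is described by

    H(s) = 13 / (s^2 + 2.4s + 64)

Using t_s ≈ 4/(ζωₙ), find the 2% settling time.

Comparing s^2 + 2.4s + 64 to s^2 + 2ζωₙs + ωₙ²: ωₙ = 8 rad/s and ζ = 2.4/(2·8) = 0.15.
ζωₙ = 2.4/2 = 1.2, so t_s ≈ 4/(ζωₙ) = 4/1.2 ≈ 3.333 s.

t_s ≈ 3.333 s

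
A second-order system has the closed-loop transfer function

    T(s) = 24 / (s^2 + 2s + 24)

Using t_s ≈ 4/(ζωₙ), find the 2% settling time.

t_s ≈ 4 s

Comparing s^2 + 2s + 24 to s^2 + 2ζωₙs + ωₙ²: ωₙ = √24 ≈ 4.899 rad/s and ζ = 2/(2·√24) ≈ 0.2041.
ζωₙ = 2/2 = 1, so t_s ≈ 4/(ζωₙ) = 4/1 = 4 s.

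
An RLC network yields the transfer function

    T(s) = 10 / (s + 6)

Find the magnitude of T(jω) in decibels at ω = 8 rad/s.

Substitute s = j8: numerator = 10, denominator = 6 + j8.
|T(j8)| = |10| / |6 + j8| = 10 / 10 = 1.
In decibels: 20·log₁₀(1) ≈ 0 dB.

|T(j8)|_dB ≈ 0 dB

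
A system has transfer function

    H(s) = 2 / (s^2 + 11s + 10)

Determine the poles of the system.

s = -10, -1

The poles are the roots of the denominator s^2 + 11s + 10 = 0.
Factoring: (s + 10)(s + 1) = 0, so s = -10 and s = -1.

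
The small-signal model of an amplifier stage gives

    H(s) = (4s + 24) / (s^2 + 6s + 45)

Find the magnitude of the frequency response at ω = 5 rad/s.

|H(j5)| ≈ 0.8665

Substitute s = j5: numerator = 24 + j20, denominator = 20 + j30.
|H(j5)| = |24 + j20| / |20 + j30| = 31.241 / 36.056 ≈ 0.8665.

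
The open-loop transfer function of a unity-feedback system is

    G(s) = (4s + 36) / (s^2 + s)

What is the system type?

Type 1

Factor s from the denominator: s^2 + s = s·(s + 1).
There is 1 pole at the origin, so the system is Type 1.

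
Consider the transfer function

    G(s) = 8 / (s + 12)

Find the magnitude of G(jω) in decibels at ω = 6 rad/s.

Substitute s = j6: numerator = 8, denominator = 12 + j6.
|G(j6)| = |8| / |12 + j6| = 8 / 13.416 ≈ 0.5963.
In decibels: 20·log₁₀(0.5963) ≈ -4.49 dB.

|G(j6)|_dB ≈ -4.49 dB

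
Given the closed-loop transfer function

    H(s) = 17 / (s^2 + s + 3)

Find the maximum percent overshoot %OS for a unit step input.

Comparing s^2 + s + 3 to s^2 + 2ζωₙs + ωₙ²: ωₙ = √3 ≈ 1.732 rad/s and ζ = 1/(2·√3) ≈ 0.2887.
%OS = 100·exp(−πζ/√(1−ζ²)) = 100·exp(−π·0.2887/√(1−0.2887²)) ≈ 38.8%.

%OS ≈ 38.8%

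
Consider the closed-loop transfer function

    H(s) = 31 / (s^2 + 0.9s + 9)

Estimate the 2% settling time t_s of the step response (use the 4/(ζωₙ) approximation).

Comparing s^2 + 0.9s + 9 to s^2 + 2ζωₙs + ωₙ²: ωₙ = 3 rad/s and ζ = 0.9/(2·3) = 0.15.
ζωₙ = 0.9/2 = 0.45, so t_s ≈ 4/(ζωₙ) = 4/0.45 ≈ 8.889 s.

t_s ≈ 8.889 s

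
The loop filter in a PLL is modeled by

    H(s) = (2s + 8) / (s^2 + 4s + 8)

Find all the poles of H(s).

s = -2 ± 2j

The poles are the roots of the denominator s^2 + 4s + 8 = 0.
Using the quadratic formula: s = (-4 ± √(-16))/2 = -2 ± 2j.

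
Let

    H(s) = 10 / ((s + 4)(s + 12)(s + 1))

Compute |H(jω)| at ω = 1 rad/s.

Substitute s = j1: numerator = 10, denominator = 31 + j63.
|H(j1)| = |10| / |31 + j63| = 10 / 70.214 ≈ 0.1424.

|H(j1)| ≈ 0.1424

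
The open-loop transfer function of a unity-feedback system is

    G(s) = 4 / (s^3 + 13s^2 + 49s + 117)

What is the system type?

Type 0

The denominator has no factor of s at the origin — no free integrator — so this is a Type 0 system.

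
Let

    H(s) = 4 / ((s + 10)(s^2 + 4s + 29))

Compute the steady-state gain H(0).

At s = 0 each factor (s + a) contributes a and each (s^2 + bs + c) contributes c.
H(0) = 4·1 / ((10) · (29)) = 4/290 = 2/145.

H(0) = 2/145 ≈ 0.01379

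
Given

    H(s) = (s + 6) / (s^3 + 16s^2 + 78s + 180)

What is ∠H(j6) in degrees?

∠H(j6) ≈ -102.5°

At s = j6: numerator = 6 + j6, denominator = -396 + j252.
∠H = ∠num − ∠den = 45° − (147.53°) = -102.5°.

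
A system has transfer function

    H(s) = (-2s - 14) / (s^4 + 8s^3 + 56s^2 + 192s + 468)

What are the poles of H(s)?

s = -1 ± 5j, -3 ± 3j

The poles are the roots of the denominator s^4 + 8s^3 + 56s^2 + 192s + 468 = 0.
No real roots exist; factor into two real quadratics: (s^2 + 2s + 26)(s^2 + 6s + 18) = 0.
Each quadratic gives a conjugate pair via the quadratic formula.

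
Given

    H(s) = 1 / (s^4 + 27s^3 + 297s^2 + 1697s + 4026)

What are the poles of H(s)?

s = -5 ± 6j, -6, -11

The poles are the roots of the denominator s^4 + 27s^3 + 297s^2 + 1697s + 4026 = 0.
Trying s = -6: the polynomial evaluates to 0, so (s + 6) is a factor.
Dividing out leaves s^3 + 21s^2 + 171s + 671 = 0.
This factors further as (s^2 + 10s + 61)(s + 11) = 0.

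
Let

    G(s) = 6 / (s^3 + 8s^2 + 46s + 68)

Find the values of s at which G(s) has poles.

The poles are the roots of the denominator s^3 + 8s^2 + 46s + 68 = 0.
Trying s = -2: the polynomial evaluates to 0, so (s + 2) is a factor.
Dividing out leaves s^2 + 6s + 34 = 0.
The quadratic formula then gives s = -3 ± 5j.

s = -3 + 5j, -3 - 5j, -2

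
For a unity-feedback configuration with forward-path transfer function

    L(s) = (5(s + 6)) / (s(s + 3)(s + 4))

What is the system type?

The denominator has 1 factor of s at the origin (free integrator), so this is a Type 1 system.

Type 1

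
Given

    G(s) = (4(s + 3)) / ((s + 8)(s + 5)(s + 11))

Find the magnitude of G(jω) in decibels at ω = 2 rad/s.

Substitute s = j2: numerator = 12 + j8, denominator = 344 + j358.
|G(j2)| = |12 + j8| / |344 + j358| = 14.422 / 496.49 ≈ 0.02905.
In decibels: 20·log₁₀(0.02905) ≈ -30.7 dB.

|G(j2)|_dB ≈ -30.7 dB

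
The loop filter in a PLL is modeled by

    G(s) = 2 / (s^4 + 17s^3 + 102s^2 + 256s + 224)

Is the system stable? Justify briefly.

The denominator s^4 + 17s^3 + 102s^2 + 256s + 224 factors as (s + 4)^2(s + 7)(s + 2), giving poles at s = -4, -4, -7, -2.
Since all poles lie strictly in the left half-plane, the system is stable.

stable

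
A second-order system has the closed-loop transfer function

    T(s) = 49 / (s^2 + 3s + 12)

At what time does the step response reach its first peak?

Comparing s^2 + 3s + 12 to s^2 + 2ζωₙs + ωₙ²: ωₙ = √12 ≈ 3.464 rad/s and ζ = 3/(2·√12) ≈ 0.4330.
ζωₙ = 3/2 = 1.5, so ω_d = ωₙ√(1−ζ²) = √(ωₙ² − (ζωₙ)²) = √(12 − 1.5²) = √9.75 ≈ 3.122 rad/s.
t_p = π/ω_d = π/3.122 ≈ 1.006 s.

t_p ≈ 1.006 s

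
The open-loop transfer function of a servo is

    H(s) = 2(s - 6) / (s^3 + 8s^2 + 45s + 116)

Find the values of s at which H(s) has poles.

s = -2 ± 5j, -4

The poles are the roots of the denominator s^3 + 8s^2 + 45s + 116 = 0.
Trying s = -4: the polynomial evaluates to 0, so (s + 4) is a factor.
Dividing out leaves s^2 + 4s + 29 = 0.
The quadratic formula then gives s = -2 ± 5j.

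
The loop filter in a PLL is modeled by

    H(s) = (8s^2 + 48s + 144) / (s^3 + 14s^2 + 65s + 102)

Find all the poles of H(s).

s = -4 ± j, -6

The poles are the roots of the denominator s^3 + 14s^2 + 65s + 102 = 0.
Trying s = -6: the polynomial evaluates to 0, so (s + 6) is a factor.
Dividing out leaves s^2 + 8s + 17 = 0.
The quadratic formula then gives s = -4 ± 1j.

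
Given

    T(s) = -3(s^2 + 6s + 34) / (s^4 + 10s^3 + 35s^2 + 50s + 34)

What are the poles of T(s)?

The poles are the roots of the denominator s^4 + 10s^3 + 35s^2 + 50s + 34 = 0.
No real roots exist; factor into two real quadratics: (s^2 + 2s + 2)(s^2 + 8s + 17) = 0.
Each quadratic gives a conjugate pair via the quadratic formula.

s = -1 ± j, -4 ± j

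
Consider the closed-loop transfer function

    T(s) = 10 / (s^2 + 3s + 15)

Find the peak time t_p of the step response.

Comparing s^2 + 3s + 15 to s^2 + 2ζωₙs + ωₙ²: ωₙ = √15 ≈ 3.873 rad/s and ζ = 3/(2·√15) ≈ 0.3873.
ζωₙ = 3/2 = 1.5, so ω_d = ωₙ√(1−ζ²) = √(ωₙ² − (ζωₙ)²) = √(15 − 1.5²) = √12.75 ≈ 3.571 rad/s.
t_p = π/ω_d = π/3.571 ≈ 0.8798 s.

t_p ≈ 0.8798 s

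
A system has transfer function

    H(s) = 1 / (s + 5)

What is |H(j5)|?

|H(j5)| ≈ 0.1414

Substitute s = j5: numerator = 1, denominator = 5 + j5.
|H(j5)| = |1| / |5 + j5| = 1 / 7.0711 ≈ 0.1414.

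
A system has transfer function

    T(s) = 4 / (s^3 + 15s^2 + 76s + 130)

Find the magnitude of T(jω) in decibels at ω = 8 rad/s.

|T(j8)|_dB ≈ -46.4 dB

Substitute s = j8: numerator = 4, denominator = -830 + j96.
|T(j8)| = |4| / |-830 + j96| = 4 / 835.53 ≈ 0.004787.
In decibels: 20·log₁₀(0.004787) ≈ -46.4 dB.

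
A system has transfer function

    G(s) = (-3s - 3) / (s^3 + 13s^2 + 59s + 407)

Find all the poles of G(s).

The poles are the roots of the denominator s^3 + 13s^2 + 59s + 407 = 0.
Trying s = -11: the polynomial evaluates to 0, so (s + 11) is a factor.
Dividing out leaves s^2 + 2s + 37 = 0.
The quadratic formula then gives s = -1 ± 6j.

s = -1 ± 6j, -11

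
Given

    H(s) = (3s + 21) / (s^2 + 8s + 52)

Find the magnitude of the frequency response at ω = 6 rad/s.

|H(j6)| ≈ 0.5467

Substitute s = j6: numerator = 21 + j18, denominator = 16 + j48.
|H(j6)| = |21 + j18| / |16 + j48| = 27.659 / 50.596 ≈ 0.5467.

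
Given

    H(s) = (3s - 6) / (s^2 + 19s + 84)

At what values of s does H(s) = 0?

s = 2

Set the numerator to zero: 3s - 6 = 0, i.e. 3·(s - 2) = 0.
So s = 2.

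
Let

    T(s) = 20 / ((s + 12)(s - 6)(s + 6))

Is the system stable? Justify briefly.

unstable

The poles can be read from the denominator factors: s = -12, 6, -6.
Since the pole(s) at s = 6 lie in the right half-plane, the system is unstable.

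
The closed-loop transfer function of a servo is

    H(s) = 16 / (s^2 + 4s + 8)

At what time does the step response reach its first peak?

Comparing s^2 + 4s + 8 to s^2 + 2ζωₙs + ωₙ²: ωₙ = √8 ≈ 2.828 rad/s and ζ = 4/(2·√8) ≈ 0.7071.
ζωₙ = 4/2 = 2, so ω_d = ωₙ√(1−ζ²) = √(ωₙ² − (ζωₙ)²) = √(8 − 2²) = √4 = 2 rad/s.
t_p = π/ω_d = π/2 ≈ 1.571 s.

t_p ≈ 1.571 s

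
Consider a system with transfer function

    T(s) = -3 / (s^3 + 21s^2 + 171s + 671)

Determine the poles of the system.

The poles are the roots of the denominator s^3 + 21s^2 + 171s + 671 = 0.
Trying s = -11: the polynomial evaluates to 0, so (s + 11) is a factor.
Dividing out leaves s^2 + 10s + 61 = 0.
The quadratic formula then gives s = -5 ± 6j.

s = -5 + 6j, -5 - 6j, -11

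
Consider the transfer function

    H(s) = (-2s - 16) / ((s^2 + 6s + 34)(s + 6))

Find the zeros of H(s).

Set the numerator to zero: -2s - 16 = 0, i.e. -2·(s + 8) = 0.
So s = -8.

s = -8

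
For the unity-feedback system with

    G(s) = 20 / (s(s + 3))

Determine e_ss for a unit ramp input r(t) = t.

G(s) has one pole at the origin.
This is a Type 1 system. Kv = lim_{s→0} s·G(s) = 20/3.
e_ss = 1/Kv = 1/(20/3) = 3/20 ≈ 0.1500.

e_ss = 0.1500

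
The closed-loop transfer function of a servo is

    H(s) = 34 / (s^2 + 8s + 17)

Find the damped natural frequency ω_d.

ω_d = 1 rad/s

Comparing s^2 + 8s + 17 to s^2 + 2ζωₙs + ωₙ²: ωₙ = √17 ≈ 4.123 rad/s and ζ = 8/(2·√17) ≈ 0.9701.
ζωₙ = 8/2 = 4, so ω_d = ωₙ√(1−ζ²) = √(ωₙ² − (ζωₙ)²) = √(17 − 4²) = √1 = 1 rad/s.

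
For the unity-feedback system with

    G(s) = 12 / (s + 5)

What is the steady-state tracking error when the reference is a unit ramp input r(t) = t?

e_ss = ∞

G(s) has no poles at the origin.
This is a Type 0 system; Kv = lim_{s→0} s·G(s) = 0, so the steady-state error for a ramp input is infinite.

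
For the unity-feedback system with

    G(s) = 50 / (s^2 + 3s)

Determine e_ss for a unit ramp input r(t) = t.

G(s) has one pole at the origin.
This is a Type 1 system. Kv = lim_{s→0} s·G(s) = 50/3.
e_ss = 1/Kv = 1/(50/3) = 3/50 ≈ 0.06000.

e_ss = 0.06000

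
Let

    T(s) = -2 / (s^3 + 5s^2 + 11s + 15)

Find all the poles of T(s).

The poles are the roots of the denominator s^3 + 5s^2 + 11s + 15 = 0.
Trying s = -3: the polynomial evaluates to 0, so (s + 3) is a factor.
Dividing out leaves s^2 + 2s + 5 = 0.
The quadratic formula then gives s = -1 ± 2j.

s = -1 + 2j, -1 - 2j, -3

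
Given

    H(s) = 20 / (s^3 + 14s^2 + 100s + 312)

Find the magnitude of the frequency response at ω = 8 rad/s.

|H(j8)| ≈ 0.03071

Substitute s = j8: numerator = 20, denominator = -584 + j288.
|H(j8)| = |20| / |-584 + j288| = 20 / 651.15 ≈ 0.03071.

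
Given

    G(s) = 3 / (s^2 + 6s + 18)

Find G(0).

Set s = 0: G(0) = (3) / (18) = 1/6.

G(0) = 1/6 ≈ 0.1667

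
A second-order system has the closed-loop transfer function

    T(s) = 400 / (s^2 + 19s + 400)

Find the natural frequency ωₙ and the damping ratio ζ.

Compare the denominator to the standard form s^2 + 2ζωₙs + ωₙ².
ωₙ² = 400, so ωₙ = 20 rad/s.
2ζωₙ = 19, so ζ = 19/(2·20) = 0.475.

ωₙ = 20 rad/s, ζ = 0.475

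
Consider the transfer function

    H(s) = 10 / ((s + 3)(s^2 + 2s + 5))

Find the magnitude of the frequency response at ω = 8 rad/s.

Substitute s = j8: numerator = 10, denominator = -305 - j424.
|H(j8)| = |10| / |-305 - j424| = 10 / 522.30 ≈ 0.01915.

|H(j8)| ≈ 0.01915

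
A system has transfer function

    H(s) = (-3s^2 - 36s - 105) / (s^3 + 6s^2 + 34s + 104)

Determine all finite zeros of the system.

Set the numerator to zero: -3s^2 - 36s - 105 = 0, i.e. -3·(s^2 + 12s + 35) = 0.
Factoring: (s + 5)(s + 7) = 0.

s = -5, -7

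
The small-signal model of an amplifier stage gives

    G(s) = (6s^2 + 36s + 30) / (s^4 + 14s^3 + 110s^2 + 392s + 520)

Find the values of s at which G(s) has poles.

The poles are the roots of the denominator s^4 + 14s^3 + 110s^2 + 392s + 520 = 0.
No real roots exist; factor into two real quadratics: (s^2 + 6s + 10)(s^2 + 8s + 52) = 0.
Each quadratic gives a conjugate pair via the quadratic formula.

s = -3 ± j, -4 ± 6j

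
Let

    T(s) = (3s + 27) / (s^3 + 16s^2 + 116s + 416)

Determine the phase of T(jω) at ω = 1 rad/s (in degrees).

At s = j1: numerator = 27 + j3, denominator = 400 + j115.
∠T = ∠num − ∠den = 6.3402° − (16.040°) = -9.700°.

∠T(j1) ≈ -9.700°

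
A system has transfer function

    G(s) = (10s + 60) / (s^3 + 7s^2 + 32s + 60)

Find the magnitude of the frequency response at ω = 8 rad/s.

|G(j8)| ≈ 0.2151

Substitute s = j8: numerator = 60 + j80, denominator = -388 - j256.
|G(j8)| = |60 + j80| / |-388 - j256| = 100 / 464.84 ≈ 0.2151.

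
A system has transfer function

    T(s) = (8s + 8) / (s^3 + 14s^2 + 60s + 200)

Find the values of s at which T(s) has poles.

The poles are the roots of the denominator s^3 + 14s^2 + 60s + 200 = 0.
Trying s = -10: the polynomial evaluates to 0, so (s + 10) is a factor.
Dividing out leaves s^2 + 4s + 20 = 0.
The quadratic formula then gives s = -2 ± 4j.

s = -2 + 4j, -2 - 4j, -10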